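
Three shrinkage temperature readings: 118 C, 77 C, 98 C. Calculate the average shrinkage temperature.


Average = (118 + 77 + 98) / 3
Average = 293 / 3 = 97.7 C


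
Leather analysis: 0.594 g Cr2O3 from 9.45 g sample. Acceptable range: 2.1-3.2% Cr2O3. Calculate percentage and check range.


Cr2O3 = 6.29%
Within range: No

Cr2O3% = 0.594 / 9.45 x 100 = 6.29%
Acceptable range: 2.1 to 3.2%
Within range: No


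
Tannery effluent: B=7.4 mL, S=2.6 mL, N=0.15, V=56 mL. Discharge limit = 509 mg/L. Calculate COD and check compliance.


COD = 102.9 mg/L
Compliant: Yes


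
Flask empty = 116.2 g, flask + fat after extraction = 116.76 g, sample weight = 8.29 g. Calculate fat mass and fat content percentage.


Fat mass = 0.56 g
Fat content = 6.8%


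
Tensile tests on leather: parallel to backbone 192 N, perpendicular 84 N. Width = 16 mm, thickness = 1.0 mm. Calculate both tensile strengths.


Area = 16 x 1.0 = 16.0 mm^2
TS (parallel) = 192 / 16.0 = 12.00 N/mm^2
TS (perpendicular) = 84 / 16.0 = 5.25 N/mm^2


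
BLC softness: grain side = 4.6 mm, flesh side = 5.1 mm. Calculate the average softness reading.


4.85 mm


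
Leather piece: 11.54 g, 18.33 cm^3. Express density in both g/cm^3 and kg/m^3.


Density = 11.54 / 18.33 = 0.630 g/cm^3
Convert: 0.630 x 1000 = 630 kg/m^3


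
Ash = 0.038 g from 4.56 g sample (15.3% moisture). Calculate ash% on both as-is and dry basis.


As-is ash = 0.83%
Dry-basis ash = 0.98%

As-is ash% = 0.038 / 4.56 x 100 = 0.83%
Dry mass = 4.56 x (100 - 15.3) / 100 = 3.86232 g
Dry-basis ash% = 0.038 / 3.86232 x 100 = 0.98%


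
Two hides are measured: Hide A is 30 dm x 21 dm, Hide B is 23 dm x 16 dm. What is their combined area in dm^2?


998 dm^2


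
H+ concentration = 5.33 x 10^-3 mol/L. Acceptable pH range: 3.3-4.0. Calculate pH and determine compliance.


pH = -log10(5.33 x 10^-3) = 2.27
Range: 3.3 to 4.0
Compliant: No


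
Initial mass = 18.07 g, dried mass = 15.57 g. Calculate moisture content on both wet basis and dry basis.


Moisture lost = 18.07 - 15.57 = 2.50 g
Wet basis MC = 2.50 / 18.07 x 100 = 13.8%
Dry basis MC = 2.50 / 15.57 x 100 = 16.1%


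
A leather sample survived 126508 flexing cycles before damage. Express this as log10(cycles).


log10(126508) = 5.10


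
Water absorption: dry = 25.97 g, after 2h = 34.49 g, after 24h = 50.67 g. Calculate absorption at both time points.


2h absorption = 32.8%
24h absorption = 95.1%


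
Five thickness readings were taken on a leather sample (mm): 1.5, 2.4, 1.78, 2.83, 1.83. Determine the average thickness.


2.07 mm

Sum = 1.5 + 2.4 + 1.78 + 2.83 + 1.83 = 10.34
Average = 10.34 / 5 = 2.07 mm


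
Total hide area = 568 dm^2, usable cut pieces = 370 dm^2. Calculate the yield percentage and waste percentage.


Yield = 65.1%
Waste = 34.9%

Yield = 370 / 568 x 100 = 65.1%
Waste = 568 - 370 = 198 dm^2
Waste% = 100 - 65.1 = 34.9%


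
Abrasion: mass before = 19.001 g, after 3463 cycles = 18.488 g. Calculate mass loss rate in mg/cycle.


Mass loss = 19.001 - 18.488 = 0.513 g
Rate = 0.513 / 3463 x 1000 = 0.148 mg/cycle


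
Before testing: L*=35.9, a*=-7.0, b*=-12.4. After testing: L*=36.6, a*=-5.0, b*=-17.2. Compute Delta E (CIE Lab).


dL = 36.6 - 35.9 = 0.7
da = -5.0 - (-7.0) = 2.0
db = -17.2 - (-12.4) = -4.8
dE = sqrt((0.7)^2 + (2.0)^2 + (-4.8)^2) = 5.25


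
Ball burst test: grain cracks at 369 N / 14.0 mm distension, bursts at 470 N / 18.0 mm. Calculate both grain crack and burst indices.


Crack index = 26.4 N/mm
Burst index = 26.1 N/mm


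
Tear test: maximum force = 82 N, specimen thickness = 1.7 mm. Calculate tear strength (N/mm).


Tear strength = force / thickness
Tear = 82 / 1.7 = 48.2 N/mm


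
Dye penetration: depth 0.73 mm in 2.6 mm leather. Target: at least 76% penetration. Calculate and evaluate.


Penetration = 0.73 / 2.6 x 100 = 28.1%
Target: 76%
Meets target: No


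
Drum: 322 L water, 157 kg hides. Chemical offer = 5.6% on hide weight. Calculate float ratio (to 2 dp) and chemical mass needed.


Float ratio = 2.05
Chemical needed = 8.792 kg

Float ratio = 322 / 157 = 2.05
Chemical = 157 x 5.6 / 100 = 8.792 kg


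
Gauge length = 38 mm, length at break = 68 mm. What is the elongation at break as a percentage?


78.9%


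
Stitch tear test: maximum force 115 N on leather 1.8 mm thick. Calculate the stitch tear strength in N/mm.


Stitch tear strength = force / thickness
STS = 115 / 1.8 = 63.9 N/mm


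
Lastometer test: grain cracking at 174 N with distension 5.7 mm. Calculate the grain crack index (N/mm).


Grain crack index = force / distension
Index = 174 / 5.7 = 30.5 N/mm


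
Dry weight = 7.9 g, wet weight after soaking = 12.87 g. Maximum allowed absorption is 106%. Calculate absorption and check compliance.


WA = (12.87 - 7.9) / 7.9 x 100 = 62.9%
Maximum allowed: 106%
Compliant: Yes


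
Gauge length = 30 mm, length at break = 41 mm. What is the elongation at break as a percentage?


36.7%


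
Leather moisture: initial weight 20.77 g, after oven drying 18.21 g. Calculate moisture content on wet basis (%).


12.3%

Moisture = 20.77 - 18.21 = 2.56 g
MC = 2.56 / 20.77 x 100 = 12.3%


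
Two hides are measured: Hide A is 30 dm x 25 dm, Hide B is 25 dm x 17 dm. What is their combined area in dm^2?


Hide A area = 30 x 25 = 750 dm^2
Hide B area = 25 x 17 = 425 dm^2
Total = 750 + 425 = 1175 dm^2


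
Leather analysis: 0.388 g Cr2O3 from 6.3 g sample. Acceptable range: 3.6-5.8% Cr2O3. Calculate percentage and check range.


Cr2O3% = 0.388 / 6.3 x 100 = 6.16%
Acceptable range: 3.6 to 5.8%
Within range: No


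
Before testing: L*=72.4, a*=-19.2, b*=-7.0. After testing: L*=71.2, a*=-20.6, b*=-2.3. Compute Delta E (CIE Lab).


dL = 71.2 - 72.4 = -1.2
da = -20.6 - (-19.2) = -1.4
db = -2.3 - (-7.0) = 4.7
dE = sqrt((-1.2)^2 + (-1.4)^2 + (4.7)^2) = 5.05


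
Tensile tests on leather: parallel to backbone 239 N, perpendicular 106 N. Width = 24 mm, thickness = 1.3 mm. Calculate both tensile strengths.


Parallel = 7.66 N/mm^2
Perpendicular = 3.40 N/mm^2


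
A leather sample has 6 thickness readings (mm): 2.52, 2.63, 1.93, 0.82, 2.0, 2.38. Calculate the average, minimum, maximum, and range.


Average = 2.05 mm
Min = 0.82 mm
Max = 2.63 mm
Range = 1.81 mm

Sum = 12.28
Average = 12.28 / 6 = 2.05 mm
Minimum = 0.82 mm
Maximum = 2.63 mm
Range = 2.63 - 0.82 = 1.81 mm


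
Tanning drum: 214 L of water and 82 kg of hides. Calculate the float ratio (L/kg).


2.6

Float ratio = water / hide weight
Ratio = 214 / 82 = 2.6


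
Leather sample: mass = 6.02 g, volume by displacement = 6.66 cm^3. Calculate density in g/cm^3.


0.904 g/cm^3

Density = mass / volume
Density = 6.02 / 6.66 = 0.904 g/cm^3


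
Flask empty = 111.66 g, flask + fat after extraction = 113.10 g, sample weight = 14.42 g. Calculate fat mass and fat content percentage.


Fat mass = 1.44 g
Fat content = 10.0%


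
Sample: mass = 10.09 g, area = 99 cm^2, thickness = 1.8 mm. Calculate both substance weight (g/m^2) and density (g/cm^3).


SW = 10.09 / 99 x 10000 = 1019.2 g/m^2
Volume = 99 x 1.8 / 10 = 17.82 cm^3
Density = 10.09 / 17.82 = 0.566 g/cm^3


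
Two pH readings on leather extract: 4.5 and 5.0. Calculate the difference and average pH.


Difference = 0.5
Average pH = 4.75

Difference = |4.5 - 5.0| = 0.5
Average = (4.5 + 5.0) / 2 = 4.75


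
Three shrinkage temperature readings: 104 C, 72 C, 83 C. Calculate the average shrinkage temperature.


Average = (104 + 72 + 83) / 3
Average = 259 / 3 = 86.3 C


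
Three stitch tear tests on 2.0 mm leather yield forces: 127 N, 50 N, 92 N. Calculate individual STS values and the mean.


STS1 = 63.5 N/mm
STS2 = 25.0 N/mm
STS3 = 46.0 N/mm
Mean = 44.8 N/mm


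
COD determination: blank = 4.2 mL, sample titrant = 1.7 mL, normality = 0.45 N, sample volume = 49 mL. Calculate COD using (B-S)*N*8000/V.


COD = (4.2 - 1.7) x 0.45 x 8000 / 49
COD = 2.5 x 0.45 x 8000 / 49
COD = 183.7 mg/L


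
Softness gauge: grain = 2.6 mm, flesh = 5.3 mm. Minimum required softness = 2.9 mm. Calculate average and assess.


Average = (2.6 + 5.3) / 2 = 3.95 mm
Minimum = 2.9 mm
Meets requirement: Yes


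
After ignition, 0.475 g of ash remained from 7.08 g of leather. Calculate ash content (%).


6.71%


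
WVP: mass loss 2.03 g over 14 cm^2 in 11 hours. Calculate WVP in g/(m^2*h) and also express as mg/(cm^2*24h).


WVP = 131.82 g/(m^2*h)
Daily rate = 316.36 mg/(cm^2*24h)

WVP = 2.03 / (14 x 11) x 10000 = 131.82 g/(m^2*h)
Mass loss in mg = 2.03 x 1000 = 2030 mg
Per cm^2 per 24h in mg: 2030 x 24 / (14 x 11) = 48720 / 154 = 316.36 mg/(cm^2*24h)


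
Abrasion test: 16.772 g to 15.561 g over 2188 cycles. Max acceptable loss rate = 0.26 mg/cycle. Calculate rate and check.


Rate = 0.553 mg/cycle
Passes: No


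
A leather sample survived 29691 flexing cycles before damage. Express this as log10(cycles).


log10(29691) = 4.47


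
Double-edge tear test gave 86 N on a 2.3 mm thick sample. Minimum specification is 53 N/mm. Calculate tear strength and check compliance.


Tear strength = 86 / 2.3 = 37.4 N/mm
Required minimum = 53 N/mm
Compliant: No


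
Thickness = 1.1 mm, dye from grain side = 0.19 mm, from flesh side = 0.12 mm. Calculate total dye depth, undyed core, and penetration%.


Total dyed = 0.31 mm
Undyed core = 0.79 mm
Penetration = 28.2%


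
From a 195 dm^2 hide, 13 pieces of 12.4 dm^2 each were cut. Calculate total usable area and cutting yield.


Usable area = 161.2 dm^2
Yield = 82.7%

Total usable = 13 x 12.4 = 161.2 dm^2
Yield = 161.2 / 195 x 100 = 82.7%


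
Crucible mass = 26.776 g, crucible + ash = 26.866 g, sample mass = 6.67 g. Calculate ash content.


Ash mass = 26.866 - 26.776 = 0.090 g
Ash% = 0.090 / 6.67 x 100 = 1.35%


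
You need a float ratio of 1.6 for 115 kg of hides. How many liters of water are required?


Water = hide weight x target ratio
Water = 115 x 1.6 = 184.0 L


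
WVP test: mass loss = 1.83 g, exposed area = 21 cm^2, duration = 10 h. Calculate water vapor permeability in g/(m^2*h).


WVP = mass_loss / (area x time) x 10000
WVP = 1.83 / (21 x 10) x 10000
WVP = 1.83 / 210 x 10000 = 87.14 g/(m^2*h)


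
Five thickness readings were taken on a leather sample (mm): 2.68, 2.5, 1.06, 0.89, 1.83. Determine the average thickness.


Sum = 2.68 + 2.5 + 1.06 + 0.89 + 1.83 = 8.96
Average = 8.96 / 5 = 1.79 mm


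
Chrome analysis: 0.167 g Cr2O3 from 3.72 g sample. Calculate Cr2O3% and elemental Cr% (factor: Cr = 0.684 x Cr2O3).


Cr2O3% = 0.167 / 3.72 x 100 = 4.49%
Cr% = 4.49 x 0.684 = 3.07%


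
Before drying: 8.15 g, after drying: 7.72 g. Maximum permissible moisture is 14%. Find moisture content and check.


Moisture content = 5.3%
Acceptable: Yes


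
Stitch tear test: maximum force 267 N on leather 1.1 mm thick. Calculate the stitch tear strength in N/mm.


242.7 N/mm

Stitch tear strength = force / thickness
STS = 267 / 1.1 = 242.7 N/mm


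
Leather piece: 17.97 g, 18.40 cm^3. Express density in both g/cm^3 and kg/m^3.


Density = 17.97 / 18.40 = 0.977 g/cm^3
Convert: 0.977 x 1000 = 977 kg/m^3


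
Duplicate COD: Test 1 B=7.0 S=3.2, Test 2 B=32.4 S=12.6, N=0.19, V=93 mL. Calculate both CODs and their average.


COD1 = 62.1 mg/L
COD2 = 323.6 mg/L
Average = 192.9 mg/L


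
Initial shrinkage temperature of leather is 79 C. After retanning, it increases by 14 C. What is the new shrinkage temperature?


93 C


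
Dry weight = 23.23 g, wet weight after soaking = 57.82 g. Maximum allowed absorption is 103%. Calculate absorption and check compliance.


Absorption = 148.9%
Compliant: No

WA = (57.82 - 23.23) / 23.23 x 100 = 148.9%
Maximum allowed: 103%
Compliant: No


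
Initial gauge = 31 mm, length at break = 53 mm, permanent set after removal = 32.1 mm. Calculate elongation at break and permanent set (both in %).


Elongation at break = 71.0%
Permanent set = 3.5%


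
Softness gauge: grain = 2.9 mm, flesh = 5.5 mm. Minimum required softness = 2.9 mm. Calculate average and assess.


Average softness = 4.20 mm
Meets requirement: Yes

Average = (2.9 + 5.5) / 2 = 4.20 mm
Minimum = 2.9 mm
Meets requirement: Yes


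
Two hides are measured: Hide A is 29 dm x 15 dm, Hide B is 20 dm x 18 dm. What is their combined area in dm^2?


795 dm^2

Hide A area = 29 x 15 = 435 dm^2
Hide B area = 20 x 18 = 360 dm^2
Total = 435 + 360 = 795 dm^2


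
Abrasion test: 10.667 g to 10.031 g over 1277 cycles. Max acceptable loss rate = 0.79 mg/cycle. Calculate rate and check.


Loss = 10.667 - 10.031 = 0.636 g
Rate = 0.636 g / 1277 cycles x 1000 = 0.498 mg/cycle
Max = 0.79 mg/cycle
Passes: Yes


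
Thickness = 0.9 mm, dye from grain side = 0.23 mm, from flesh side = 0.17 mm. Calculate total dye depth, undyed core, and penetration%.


Total dyed = 0.23 + 0.17 = 0.40 mm
Undyed core = 0.9 - 0.40 = 0.50 mm
Penetration = 0.40 / 0.9 x 100 = 44.4%


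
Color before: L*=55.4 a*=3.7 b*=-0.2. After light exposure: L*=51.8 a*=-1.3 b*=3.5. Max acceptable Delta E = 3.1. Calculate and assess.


dL = -3.6, da = -5.0, db = 3.7
dE = sqrt((-3.6)^2 + (-5.0)^2 + (3.7)^2) = 7.19
Max = 3.1
Passes: No


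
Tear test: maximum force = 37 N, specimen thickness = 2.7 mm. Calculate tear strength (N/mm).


13.7 N/mm


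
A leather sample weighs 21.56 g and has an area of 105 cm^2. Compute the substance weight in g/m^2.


Substance weight = mass / area x 10000
SW = 21.56 / 105 x 10000
SW = 2053.3 g/m^2


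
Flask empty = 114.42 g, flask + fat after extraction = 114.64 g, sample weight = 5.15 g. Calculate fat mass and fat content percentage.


Fat mass = 0.22 g
Fat content = 4.3%

Fat mass = 114.64 - 114.42 = 0.22 g
Fat% = 0.22 / 5.15 x 100 = 4.3%


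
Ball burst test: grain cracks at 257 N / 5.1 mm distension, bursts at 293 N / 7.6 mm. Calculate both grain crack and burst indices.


Crack index = 257 / 5.1 = 50.4 N/mm
Burst index = 293 / 7.6 = 38.6 N/mm


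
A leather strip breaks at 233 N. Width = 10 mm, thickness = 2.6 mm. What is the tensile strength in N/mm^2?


Cross-sectional area = 10 x 2.6 = 26.0 mm^2
Tensile strength = 233 / 26.0 = 8.96 N/mm^2


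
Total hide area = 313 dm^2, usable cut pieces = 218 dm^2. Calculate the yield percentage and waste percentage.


Yield = 218 / 313 x 100 = 69.6%
Waste = 313 - 218 = 95 dm^2
Waste% = 100 - 69.6 = 30.4%


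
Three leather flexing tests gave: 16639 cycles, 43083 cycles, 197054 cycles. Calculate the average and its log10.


Average = 85592 cycles
log10 = 4.93


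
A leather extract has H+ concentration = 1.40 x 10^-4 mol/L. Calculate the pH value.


pH = -log10[H+]
pH = -log10(1.40 x 10^-4) = 3.85


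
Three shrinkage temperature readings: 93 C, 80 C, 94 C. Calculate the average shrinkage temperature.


89.0 C


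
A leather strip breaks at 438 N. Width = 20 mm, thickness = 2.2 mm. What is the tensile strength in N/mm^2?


Cross-sectional area = 20 x 2.2 = 44.0 mm^2
Tensile strength = 438 / 44.0 = 9.95 N/mm^2


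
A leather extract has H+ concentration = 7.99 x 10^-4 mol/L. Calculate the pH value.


pH = 3.10

pH = -log10[H+]
pH = -log10(7.99 x 10^-4) = 3.10


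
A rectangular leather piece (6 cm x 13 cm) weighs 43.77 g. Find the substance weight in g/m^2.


5611.5 g/m^2

Area = 6 x 13 = 78 cm^2
SW = 43.77 / 78 x 10000 = 5611.5 g/m^2


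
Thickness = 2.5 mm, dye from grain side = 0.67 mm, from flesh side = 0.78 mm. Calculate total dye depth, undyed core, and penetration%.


Total dyed = 1.45 mm
Undyed core = 1.05 mm
Penetration = 58.0%

Total dyed = 0.67 + 0.78 = 1.45 mm
Undyed core = 2.5 - 1.45 = 1.05 mm
Penetration = 1.45 / 2.5 x 100 = 58.0%


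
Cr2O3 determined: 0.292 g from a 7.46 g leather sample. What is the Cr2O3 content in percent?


3.91%


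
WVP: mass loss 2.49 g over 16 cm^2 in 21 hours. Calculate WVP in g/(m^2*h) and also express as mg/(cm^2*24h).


WVP = 74.11 g/(m^2*h)
Daily rate = 177.86 mg/(cm^2*24h)

WVP = 2.49 / (16 x 21) x 10000 = 74.11 g/(m^2*h)
Mass loss in mg = 2.49 x 1000 = 2490 mg
Per cm^2 per 24h in mg: 2490 x 24 / (16 x 21) = 59760 / 336 = 177.86 mg/(cm^2*24h)


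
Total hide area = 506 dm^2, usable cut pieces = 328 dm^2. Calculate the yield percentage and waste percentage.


Yield = 328 / 506 x 100 = 64.8%
Waste = 506 - 328 = 178 dm^2
Waste% = 100 - 64.8 = 35.2%


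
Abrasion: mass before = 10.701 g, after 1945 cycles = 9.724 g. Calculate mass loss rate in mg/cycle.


Mass loss = 10.701 - 9.724 = 0.977 g
Rate = 0.977 / 1945 x 1000 = 0.502 mg/cycle


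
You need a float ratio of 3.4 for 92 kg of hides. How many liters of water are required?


312.8 L


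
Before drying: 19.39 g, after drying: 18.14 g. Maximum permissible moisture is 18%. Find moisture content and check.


MC = (19.39 - 18.14) / 19.39 x 100 = 6.4%
Maximum: 18%
Acceptable: Yes


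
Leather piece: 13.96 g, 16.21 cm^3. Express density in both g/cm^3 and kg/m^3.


Density = 13.96 / 16.21 = 0.861 g/cm^3
Convert: 0.861 x 1000 = 861 kg/m^3


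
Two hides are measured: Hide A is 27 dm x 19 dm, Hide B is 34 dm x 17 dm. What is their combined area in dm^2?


Hide A area = 27 x 19 = 513 dm^2
Hide B area = 34 x 17 = 578 dm^2
Total = 513 + 578 = 1091 dm^2


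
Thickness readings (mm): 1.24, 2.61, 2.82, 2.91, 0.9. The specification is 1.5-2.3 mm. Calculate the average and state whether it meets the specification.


Sum = 10.48
Average = 10.48 / 5 = 2.10 mm
Specification range: 1.5 to 2.3 mm
Within spec: Yes


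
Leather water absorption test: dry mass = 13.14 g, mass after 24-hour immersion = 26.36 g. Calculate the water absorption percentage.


100.6%


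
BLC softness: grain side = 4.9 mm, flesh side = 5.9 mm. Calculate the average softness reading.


5.40 mm

Average = (4.9 + 5.9) / 2
Average = 5.40 mm


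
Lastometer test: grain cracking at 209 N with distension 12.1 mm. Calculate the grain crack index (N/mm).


Grain crack index = force / distension
Index = 209 / 12.1 = 17.3 N/mm


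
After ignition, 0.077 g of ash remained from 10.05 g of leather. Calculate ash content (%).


0.77%

Ash% = 0.077 / 10.05 x 100
Ash% = 0.77%


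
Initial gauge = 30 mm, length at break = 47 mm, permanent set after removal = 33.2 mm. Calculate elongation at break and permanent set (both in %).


Elongation at break = 56.7%
Permanent set = 10.7%


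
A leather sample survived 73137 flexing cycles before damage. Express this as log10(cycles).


4.86

log10(73137) = 4.86


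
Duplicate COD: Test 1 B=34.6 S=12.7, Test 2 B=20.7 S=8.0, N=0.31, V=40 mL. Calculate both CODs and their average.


COD1 = (34.6 - 12.7) x 0.31 x 8000 / 40 = 1357.8 mg/L
COD2 = (20.7 - 8.0) x 0.31 x 8000 / 40 = 787.4 mg/L
Average = (1357.8 + 787.4) / 2 = 1072.6 mg/L


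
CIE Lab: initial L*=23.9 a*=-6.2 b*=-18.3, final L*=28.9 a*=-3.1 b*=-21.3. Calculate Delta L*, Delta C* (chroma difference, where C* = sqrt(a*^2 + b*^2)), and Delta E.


Delta L* = 28.9 - 23.9 = 5.0
C1* = sqrt((-6.2)^2 + (-18.3)^2) = 19.322
C2* = sqrt((-3.1)^2 + (-21.3)^2) = 21.524
Delta C* = 21.524 - 19.322 = 2.20
Delta E = sqrt((5.0)^2 + (3.1)^2 + (-3.0)^2) = 6.60


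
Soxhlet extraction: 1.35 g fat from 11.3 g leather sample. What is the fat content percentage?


Fat content = 1.35 / 11.3 x 100
Fat = 11.9%


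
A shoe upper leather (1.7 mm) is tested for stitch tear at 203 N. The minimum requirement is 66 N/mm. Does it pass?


STS = 119.4 N/mm
Passes: Yes

STS = 203 / 1.7 = 119.4 N/mm
Minimum required: 66 N/mm
Passes: Yes


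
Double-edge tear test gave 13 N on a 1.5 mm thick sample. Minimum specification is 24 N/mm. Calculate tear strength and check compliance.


Tear strength = 8.7 N/mm
Compliant: No

Tear strength = 13 / 1.5 = 8.7 N/mm
Required minimum = 24 N/mm
Compliant: No


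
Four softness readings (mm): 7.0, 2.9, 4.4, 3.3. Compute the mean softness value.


Sum = 7.0 + 2.9 + 4.4 + 3.3
Mean = 17.6 / 4 = 4.40 mm


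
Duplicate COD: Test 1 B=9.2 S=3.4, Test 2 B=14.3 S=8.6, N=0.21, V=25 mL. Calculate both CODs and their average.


COD1 = 389.8 mg/L
COD2 = 383.0 mg/L
Average = 386.4 mg/L

COD1 = (9.2 - 3.4) x 0.21 x 8000 / 25 = 389.8 mg/L
COD2 = (14.3 - 8.6) x 0.21 x 8000 / 25 = 383.0 mg/L
Average = (389.8 + 383.0) / 2 = 386.4 mg/L


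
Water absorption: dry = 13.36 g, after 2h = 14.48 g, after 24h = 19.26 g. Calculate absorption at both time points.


WA (2h) = (14.48 - 13.36) / 13.36 x 100 = 8.4%
WA (24h) = (19.26 - 13.36) / 13.36 x 100 = 44.2%


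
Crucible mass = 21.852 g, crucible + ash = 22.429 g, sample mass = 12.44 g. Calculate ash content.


Ash mass = 0.577 g
Ash content = 4.64%


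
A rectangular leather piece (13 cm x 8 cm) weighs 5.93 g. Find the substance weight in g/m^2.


Area = 13 x 8 = 104 cm^2
SW = 5.93 / 104 x 10000 = 570.2 g/m^2


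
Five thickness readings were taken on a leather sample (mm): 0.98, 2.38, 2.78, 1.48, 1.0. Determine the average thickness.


1.72 mm

Sum = 0.98 + 2.38 + 2.78 + 1.48 + 1.0 = 8.62
Average = 8.62 / 5 = 1.72 mm


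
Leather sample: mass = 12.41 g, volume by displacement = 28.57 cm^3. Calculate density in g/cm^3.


Density = mass / volume
Density = 12.41 / 28.57 = 0.434 g/cm^3


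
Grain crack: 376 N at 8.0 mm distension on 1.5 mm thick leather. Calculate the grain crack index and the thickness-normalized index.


Crack index = 47.0 N/mm
Normalized index = 31.3 N/mm per mm


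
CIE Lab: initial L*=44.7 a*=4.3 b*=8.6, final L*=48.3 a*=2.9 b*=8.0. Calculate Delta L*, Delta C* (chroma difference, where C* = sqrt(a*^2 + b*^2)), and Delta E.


Delta L* = 48.3 - 44.7 = 3.6
C1* = sqrt((4.3)^2 + (8.6)^2) = 9.615
C2* = sqrt((2.9)^2 + (8.0)^2) = 8.509
Delta C* = 8.509 - 9.615 = -1.11
Delta E = sqrt((3.6)^2 + (-1.4)^2 + (-0.6)^2) = 3.91


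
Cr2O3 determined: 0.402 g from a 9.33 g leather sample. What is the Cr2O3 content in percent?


4.31%

Cr2O3% = 0.402 / 9.33 x 100
Cr2O3% = 4.31%


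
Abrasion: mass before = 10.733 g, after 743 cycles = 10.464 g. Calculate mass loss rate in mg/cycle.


Mass loss = 10.733 - 10.464 = 0.269 g
Rate = 0.269 / 743 x 1000 = 0.362 mg/cycle


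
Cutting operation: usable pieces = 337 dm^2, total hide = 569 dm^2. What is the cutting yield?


59.2%


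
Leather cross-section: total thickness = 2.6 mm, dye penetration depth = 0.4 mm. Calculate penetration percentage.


Penetration% = 0.4 / 2.6 x 100
Penetration = 15.4%


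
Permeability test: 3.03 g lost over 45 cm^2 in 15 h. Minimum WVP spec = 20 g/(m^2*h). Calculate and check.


WVP = 3.03 / (45 x 15) x 10000 = 44.89 g/(m^2*h)
Minimum: 20 g/(m^2*h)
Meets spec: Yes


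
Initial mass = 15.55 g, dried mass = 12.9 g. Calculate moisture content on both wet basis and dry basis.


Wet basis = 17.0%
Dry basis = 20.5%


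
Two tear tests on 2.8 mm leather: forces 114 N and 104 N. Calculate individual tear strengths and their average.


Tear 1 = 40.7 N/mm
Tear 2 = 37.1 N/mm
Average = 38.9 N/mm

Tear 1 = 114 / 2.8 = 40.7 N/mm
Tear 2 = 104 / 2.8 = 37.1 N/mm
Average = (40.7 + 37.1) / 2 = 38.9 N/mm


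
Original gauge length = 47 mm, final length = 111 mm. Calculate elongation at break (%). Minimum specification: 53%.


Elongation = 136.2%
Meets spec: Yes

Extension = 111 - 47 = 64 mm
Elongation = 64 / 47 x 100 = 136.2%
Minimum required: 53%
Meets specification: Yes


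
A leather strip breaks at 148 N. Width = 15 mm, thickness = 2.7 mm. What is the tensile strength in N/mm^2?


3.65 N/mm^2

Cross-sectional area = 15 x 2.7 = 40.5 mm^2
Tensile strength = 148 / 40.5 = 3.65 N/mm^2


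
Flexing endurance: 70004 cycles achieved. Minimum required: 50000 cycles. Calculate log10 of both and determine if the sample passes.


Achieved: log10 = 4.85
Required: log10 = 4.70
Passes: Yes

log10(70004) = 4.85
log10(50000) = 4.70
Passes: Yes


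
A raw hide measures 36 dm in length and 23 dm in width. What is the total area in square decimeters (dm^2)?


828 dm^2

Area = length x width
Area = 36 x 23 = 828 dm^2


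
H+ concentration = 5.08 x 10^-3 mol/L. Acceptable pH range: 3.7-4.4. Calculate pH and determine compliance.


pH = 2.29
Compliant: No


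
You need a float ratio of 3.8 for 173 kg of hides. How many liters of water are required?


Water = hide weight x target ratio
Water = 173 x 3.8 = 657.4 L


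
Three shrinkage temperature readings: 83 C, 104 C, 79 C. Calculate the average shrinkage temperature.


88.7 C


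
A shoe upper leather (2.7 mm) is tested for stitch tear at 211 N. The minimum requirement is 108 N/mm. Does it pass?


STS = 211 / 2.7 = 78.1 N/mm
Minimum required: 108 N/mm
Passes: No


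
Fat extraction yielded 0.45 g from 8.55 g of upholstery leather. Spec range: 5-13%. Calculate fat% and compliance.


Fat% = 0.45 / 8.55 x 100 = 5.3%
Spec range: 5-13%
Compliant: Yes


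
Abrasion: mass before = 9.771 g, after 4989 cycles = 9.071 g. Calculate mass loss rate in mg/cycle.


0.140 mg/cycle


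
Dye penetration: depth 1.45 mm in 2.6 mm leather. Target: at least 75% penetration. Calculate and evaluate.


Penetration = 55.8%
Meets target: No

Penetration = 1.45 / 2.6 x 100 = 55.8%
Target: 75%
Meets target: No


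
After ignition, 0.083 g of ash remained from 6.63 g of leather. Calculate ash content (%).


Ash% = 0.083 / 6.63 x 100
Ash% = 1.25%


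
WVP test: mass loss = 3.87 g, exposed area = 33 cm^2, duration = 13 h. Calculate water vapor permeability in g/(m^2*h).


90.21 g/(m^2*h)

WVP = mass_loss / (area x time) x 10000
WVP = 3.87 / (33 x 13) x 10000
WVP = 3.87 / 429 x 10000 = 90.21 g/(m^2*h)


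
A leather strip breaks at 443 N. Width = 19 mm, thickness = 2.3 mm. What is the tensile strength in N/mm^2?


Cross-sectional area = 19 x 2.3 = 43.7 mm^2
Tensile strength = 443 / 43.7 = 10.14 N/mm^2


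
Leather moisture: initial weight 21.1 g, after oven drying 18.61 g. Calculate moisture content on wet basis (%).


11.8%

Moisture = 21.1 - 18.61 = 2.49 g
MC = 2.49 / 21.1 x 100 = 11.8%


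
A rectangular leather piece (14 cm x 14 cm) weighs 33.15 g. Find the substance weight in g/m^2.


1691.3 g/m^2


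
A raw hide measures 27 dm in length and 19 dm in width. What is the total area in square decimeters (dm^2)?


Area = length x width
Area = 27 x 19 = 513 dm^2


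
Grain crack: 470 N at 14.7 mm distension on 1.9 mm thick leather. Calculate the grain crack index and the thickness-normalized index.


Crack index = 470 / 14.7 = 32.0 N/mm
Normalized = 32.0 / 1.9 = 16.8 N/mm per mm


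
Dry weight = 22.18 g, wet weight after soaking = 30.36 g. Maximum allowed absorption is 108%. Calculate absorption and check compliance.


Absorption = 36.9%
Compliant: Yes

WA = (30.36 - 22.18) / 22.18 x 100 = 36.9%
Maximum allowed: 108%
Compliant: Yes


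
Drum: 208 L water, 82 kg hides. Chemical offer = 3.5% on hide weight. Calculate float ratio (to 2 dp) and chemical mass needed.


Float ratio = 2.54
Chemical needed = 2.87 kg

Float ratio = 208 / 82 = 2.54
Chemical = 82 x 3.5 / 100 = 2.87 kg


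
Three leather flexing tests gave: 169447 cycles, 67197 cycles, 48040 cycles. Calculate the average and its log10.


Average = (169447 + 67197 + 48040) / 3 = 94895 cycles
log10(94895) = 4.98


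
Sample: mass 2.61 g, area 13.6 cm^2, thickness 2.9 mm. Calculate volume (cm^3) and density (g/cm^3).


Thickness in cm = 2.9 / 10 = 0.29 cm
Volume = 13.6 x 0.29 = 3.944 cm^3
Density = 2.61 / 3.944 = 0.662 g/cm^3


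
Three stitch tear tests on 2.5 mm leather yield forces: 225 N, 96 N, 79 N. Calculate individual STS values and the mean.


STS1 = 90.0 N/mm
STS2 = 38.4 N/mm
STS3 = 31.6 N/mm
Mean = 53.3 N/mm


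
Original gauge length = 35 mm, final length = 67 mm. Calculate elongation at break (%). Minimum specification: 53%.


Elongation = 91.4%
Meets spec: Yes

Extension = 67 - 35 = 32 mm
Elongation = 32 / 35 x 100 = 91.4%
Minimum required: 53%
Meets specification: Yes


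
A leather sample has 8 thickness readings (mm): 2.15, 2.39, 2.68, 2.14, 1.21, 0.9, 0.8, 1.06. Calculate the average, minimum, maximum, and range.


Average = 1.67 mm
Min = 0.8 mm
Max = 2.68 mm
Range = 1.88 mm


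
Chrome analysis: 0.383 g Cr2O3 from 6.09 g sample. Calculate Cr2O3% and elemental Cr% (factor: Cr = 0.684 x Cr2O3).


Cr2O3 = 6.29%
Cr = 4.30%


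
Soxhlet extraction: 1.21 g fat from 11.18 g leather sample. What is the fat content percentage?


10.8%

Fat content = 1.21 / 11.18 x 100
Fat = 10.8%


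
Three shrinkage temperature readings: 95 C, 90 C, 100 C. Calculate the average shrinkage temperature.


95.0 C

Average = (95 + 90 + 100) / 3
Average = 285 / 3 = 95.0 C


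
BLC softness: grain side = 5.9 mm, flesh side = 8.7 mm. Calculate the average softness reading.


Average = (5.9 + 8.7) / 2
Average = 7.30 mm


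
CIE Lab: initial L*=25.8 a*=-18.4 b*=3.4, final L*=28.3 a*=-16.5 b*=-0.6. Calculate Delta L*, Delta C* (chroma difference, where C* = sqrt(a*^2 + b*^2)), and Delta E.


Delta L* = 2.5
Delta C* = -2.20
Delta E = 5.09

Delta L* = 28.3 - 25.8 = 2.5
C1* = sqrt((-18.4)^2 + (3.4)^2) = 18.711
C2* = sqrt((-16.5)^2 + (-0.6)^2) = 16.511
Delta C* = 16.511 - 18.711 = -2.20
Delta E = sqrt((2.5)^2 + (1.9)^2 + (-4.0)^2) = 5.09


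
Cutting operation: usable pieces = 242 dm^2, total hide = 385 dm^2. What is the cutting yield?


Yield = usable / total x 100
Yield = 242 / 385 x 100 = 62.9%


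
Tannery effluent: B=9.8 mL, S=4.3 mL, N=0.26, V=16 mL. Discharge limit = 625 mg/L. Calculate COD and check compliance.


COD = (9.8 - 4.3) x 0.26 x 8000 / 16 = 715.0 mg/L
Limit: 625 mg/L
Compliant: No


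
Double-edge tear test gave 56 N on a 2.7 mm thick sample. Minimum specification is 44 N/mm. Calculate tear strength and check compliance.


Tear strength = 20.7 N/mm
Compliant: No


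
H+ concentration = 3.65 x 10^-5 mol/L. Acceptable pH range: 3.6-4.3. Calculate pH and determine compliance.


pH = -log10(3.65 x 10^-5) = 4.44
Range: 3.6 to 4.3
Compliant: No


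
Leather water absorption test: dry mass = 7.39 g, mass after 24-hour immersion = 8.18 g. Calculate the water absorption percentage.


Water absorbed = 8.18 - 7.39 = 0.79 g
WA% = 0.79 / 7.39 x 100 = 10.7%


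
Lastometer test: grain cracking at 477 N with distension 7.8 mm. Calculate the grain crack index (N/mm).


Grain crack index = force / distension
Index = 477 / 7.8 = 61.2 N/mm


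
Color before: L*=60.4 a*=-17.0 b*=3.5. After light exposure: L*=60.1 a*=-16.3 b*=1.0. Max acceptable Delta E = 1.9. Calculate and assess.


Delta E = 2.61
Passes: No

dL = -0.3, da = 0.7, db = -2.5
dE = sqrt((-0.3)^2 + (0.7)^2 + (-2.5)^2) = 2.61
Max = 1.9
Passes: No


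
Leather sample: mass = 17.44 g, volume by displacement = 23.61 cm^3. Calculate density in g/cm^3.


Density = mass / volume
Density = 17.44 / 23.61 = 0.739 g/cm^3


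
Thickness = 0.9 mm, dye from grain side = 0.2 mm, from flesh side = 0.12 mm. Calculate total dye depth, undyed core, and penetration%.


Total dyed = 0.2 + 0.12 = 0.32 mm
Undyed core = 0.9 - 0.32 = 0.58 mm
Penetration = 0.32 / 0.9 x 100 = 35.6%


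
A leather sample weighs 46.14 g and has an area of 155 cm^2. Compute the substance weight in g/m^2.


2976.8 g/m^2


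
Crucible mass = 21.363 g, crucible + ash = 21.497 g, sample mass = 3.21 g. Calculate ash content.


Ash mass = 21.497 - 21.363 = 0.134 g
Ash% = 0.134 / 3.21 x 100 = 4.17%


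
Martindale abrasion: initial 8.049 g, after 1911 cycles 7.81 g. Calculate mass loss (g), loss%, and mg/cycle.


Mass loss = 0.239 g
Loss = 2.97%
Rate = 0.125 mg/cycle


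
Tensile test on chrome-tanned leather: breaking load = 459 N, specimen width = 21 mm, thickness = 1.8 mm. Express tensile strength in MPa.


Cross-section = 21 x 1.8 = 37.8 mm^2
TS = 459 / 37.8 = 12.14 MPa
(1 N/mm^2 = 1 MPa)


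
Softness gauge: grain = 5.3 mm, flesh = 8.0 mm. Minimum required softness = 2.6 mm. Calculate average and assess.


Average softness = 6.65 mm
Meets requirement: Yes

Average = (5.3 + 8.0) / 2 = 6.65 mm
Minimum = 2.6 mm
Meets requirement: Yes


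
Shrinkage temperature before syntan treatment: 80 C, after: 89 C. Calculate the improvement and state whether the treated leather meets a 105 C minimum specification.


Improvement = 89 - 80 = 9 C
Spec check: 89 C >= 105 C? No


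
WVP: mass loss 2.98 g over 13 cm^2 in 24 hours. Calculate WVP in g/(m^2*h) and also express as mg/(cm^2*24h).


WVP = 95.51 g/(m^2*h)
Daily rate = 229.23 mg/(cm^2*24h)

WVP = 2.98 / (13 x 24) x 10000 = 95.51 g/(m^2*h)
Mass loss in mg = 2.98 x 1000 = 2980 mg
Per cm^2 per 24h in mg: 2980 x 24 / (13 x 24) = 71520 / 312 = 229.23 mg/(cm^2*24h)


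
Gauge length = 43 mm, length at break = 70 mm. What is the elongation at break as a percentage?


62.8%

Extension = 70 - 43 = 27 mm
Elongation = 27 / 43 x 100 = 62.8%


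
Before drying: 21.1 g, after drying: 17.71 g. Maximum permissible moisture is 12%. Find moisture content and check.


Moisture content = 16.1%
Acceptable: No

MC = (21.1 - 17.71) / 21.1 x 100 = 16.1%
Maximum: 12%
Acceptable: No


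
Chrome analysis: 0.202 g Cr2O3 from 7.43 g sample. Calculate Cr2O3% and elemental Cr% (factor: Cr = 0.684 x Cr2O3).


Cr2O3% = 0.202 / 7.43 x 100 = 2.72%
Cr% = 2.72 x 0.684 = 1.86%


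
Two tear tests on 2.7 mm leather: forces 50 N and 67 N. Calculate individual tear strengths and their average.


Tear 1 = 18.5 N/mm
Tear 2 = 24.8 N/mm
Average = 21.7 N/mm

Tear 1 = 50 / 2.7 = 18.5 N/mm
Tear 2 = 67 / 2.7 = 24.8 N/mm
Average = (18.5 + 24.8) / 2 = 21.7 N/mm


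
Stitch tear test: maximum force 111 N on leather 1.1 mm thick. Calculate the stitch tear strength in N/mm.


100.9 N/mm

Stitch tear strength = force / thickness
STS = 111 / 1.1 = 100.9 N/mm


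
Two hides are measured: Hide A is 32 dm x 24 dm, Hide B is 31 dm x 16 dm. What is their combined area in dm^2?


1264 dm^2


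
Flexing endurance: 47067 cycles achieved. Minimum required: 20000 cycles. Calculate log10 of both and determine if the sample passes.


log10(47067) = 4.67
log10(20000) = 4.30
Passes: Yes


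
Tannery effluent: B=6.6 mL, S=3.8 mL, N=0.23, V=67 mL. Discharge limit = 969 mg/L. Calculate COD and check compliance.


COD = (6.6 - 3.8) x 0.23 x 8000 / 67 = 76.9 mg/L
Limit: 969 mg/L
Compliant: Yes


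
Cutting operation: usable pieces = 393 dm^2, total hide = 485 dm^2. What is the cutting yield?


Yield = usable / total x 100
Yield = 393 / 485 x 100 = 81.0%


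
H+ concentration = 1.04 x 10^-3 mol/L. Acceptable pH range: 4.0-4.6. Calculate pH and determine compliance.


pH = 2.98
Compliant: No


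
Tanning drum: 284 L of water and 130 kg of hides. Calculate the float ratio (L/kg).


2.2


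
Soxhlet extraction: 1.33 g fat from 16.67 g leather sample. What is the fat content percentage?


Fat content = 1.33 / 16.67 x 100
Fat = 8.0%


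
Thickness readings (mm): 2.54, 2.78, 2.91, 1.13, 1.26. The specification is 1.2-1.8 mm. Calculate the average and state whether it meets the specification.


Sum = 10.62
Average = 10.62 / 5 = 2.12 mm
Specification range: 1.2 to 1.8 mm
Within spec: No


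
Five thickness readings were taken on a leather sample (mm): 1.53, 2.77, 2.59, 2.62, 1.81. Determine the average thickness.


2.26 mm

Sum = 1.53 + 2.77 + 2.59 + 2.62 + 1.81 = 11.32
Average = 11.32 / 5 = 2.26 mm


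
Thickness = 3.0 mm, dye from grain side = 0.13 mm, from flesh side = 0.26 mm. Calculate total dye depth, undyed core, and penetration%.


Total dyed = 0.39 mm
Undyed core = 2.61 mm
Penetration = 13.0%


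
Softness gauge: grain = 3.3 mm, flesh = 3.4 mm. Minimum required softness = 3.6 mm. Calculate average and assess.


Average softness = 3.35 mm
Meets requirement: No


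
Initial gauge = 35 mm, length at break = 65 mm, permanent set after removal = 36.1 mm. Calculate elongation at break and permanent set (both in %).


Elongation at break = 85.7%
Permanent set = 3.1%

Elongation at break = (65 - 35) / 35 x 100 = 85.7%
Permanent set = (36.1 - 35) / 35 x 100 = 3.1%


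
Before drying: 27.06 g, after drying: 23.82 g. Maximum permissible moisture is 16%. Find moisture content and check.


MC = (27.06 - 23.82) / 27.06 x 100 = 12.0%
Maximum: 16%
Acceptable: Yes


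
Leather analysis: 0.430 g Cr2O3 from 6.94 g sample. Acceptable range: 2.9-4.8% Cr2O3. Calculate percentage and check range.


Cr2O3 = 6.20%
Within range: No


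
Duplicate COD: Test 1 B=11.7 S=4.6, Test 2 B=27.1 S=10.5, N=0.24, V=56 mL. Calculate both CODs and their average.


COD1 = 243.4 mg/L
COD2 = 569.1 mg/L
Average = 406.3 mg/L

COD1 = (11.7 - 4.6) x 0.24 x 8000 / 56 = 243.4 mg/L
COD2 = (27.1 - 10.5) x 0.24 x 8000 / 56 = 569.1 mg/L
Average = (243.4 + 569.1) / 2 = 406.3 mg/L


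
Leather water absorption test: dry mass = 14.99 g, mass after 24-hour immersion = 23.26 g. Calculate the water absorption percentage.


Water absorbed = 23.26 - 14.99 = 8.27 g
WA% = 8.27 / 14.99 x 100 = 55.2%


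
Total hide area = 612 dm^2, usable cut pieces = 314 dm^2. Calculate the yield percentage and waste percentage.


Yield = 314 / 612 x 100 = 51.3%
Waste = 612 - 314 = 298 dm^2
Waste% = 100 - 51.3 = 48.7%


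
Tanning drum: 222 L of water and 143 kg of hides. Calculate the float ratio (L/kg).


Float ratio = water / hide weight
Ratio = 222 / 143 = 1.6


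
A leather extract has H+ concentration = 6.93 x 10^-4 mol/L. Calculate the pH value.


pH = -log10[H+]
pH = -log10(6.93 x 10^-4) = 3.16


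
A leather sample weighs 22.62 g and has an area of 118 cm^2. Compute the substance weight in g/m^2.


1916.9 g/m^2

Substance weight = mass / area x 10000
SW = 22.62 / 118 x 10000
SW = 1916.9 g/m^2


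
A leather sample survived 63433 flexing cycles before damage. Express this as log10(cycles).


4.80

log10(63433) = 4.80


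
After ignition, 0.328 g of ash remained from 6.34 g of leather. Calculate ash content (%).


Ash% = 0.328 / 6.34 x 100
Ash% = 5.17%


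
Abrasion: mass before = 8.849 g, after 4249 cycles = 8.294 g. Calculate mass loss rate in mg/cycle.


0.131 mg/cycle


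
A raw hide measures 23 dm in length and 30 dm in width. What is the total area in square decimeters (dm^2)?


Area = length x width
Area = 23 x 30 = 690 dm^2


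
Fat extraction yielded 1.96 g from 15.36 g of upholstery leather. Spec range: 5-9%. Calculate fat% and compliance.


Fat content = 12.8%
Compliant: No


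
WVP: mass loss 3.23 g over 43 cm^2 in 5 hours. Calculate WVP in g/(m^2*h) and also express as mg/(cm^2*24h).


WVP = 150.23 g/(m^2*h)
Daily rate = 360.56 mg/(cm^2*24h)

WVP = 3.23 / (43 x 5) x 10000 = 150.23 g/(m^2*h)
Mass loss in mg = 3.23 x 1000 = 3230 mg
Per cm^2 per 24h in mg: 3230 x 24 / (43 x 5) = 77520 / 215 = 360.56 mg/(cm^2*24h)


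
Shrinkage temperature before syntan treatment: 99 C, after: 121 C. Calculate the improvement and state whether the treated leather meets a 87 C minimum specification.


Improvement = 121 - 99 = 22 C
Spec check: 121 C >= 87 C? Yes


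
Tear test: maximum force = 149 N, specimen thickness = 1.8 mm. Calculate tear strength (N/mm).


Tear strength = force / thickness
Tear = 149 / 1.8 = 82.8 N/mm


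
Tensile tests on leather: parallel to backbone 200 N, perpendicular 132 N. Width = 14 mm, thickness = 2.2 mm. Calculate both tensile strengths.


Area = 14 x 2.2 = 30.8 mm^2
TS (parallel) = 200 / 30.8 = 6.49 N/mm^2
TS (perpendicular) = 132 / 30.8 = 4.29 N/mm^2


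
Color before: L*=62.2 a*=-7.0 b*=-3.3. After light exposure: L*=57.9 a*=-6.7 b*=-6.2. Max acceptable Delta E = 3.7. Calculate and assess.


dL = -4.3, da = 0.3, db = -2.9
dE = sqrt((-4.3)^2 + (0.3)^2 + (-2.9)^2) = 5.20
Max = 3.7
Passes: No
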